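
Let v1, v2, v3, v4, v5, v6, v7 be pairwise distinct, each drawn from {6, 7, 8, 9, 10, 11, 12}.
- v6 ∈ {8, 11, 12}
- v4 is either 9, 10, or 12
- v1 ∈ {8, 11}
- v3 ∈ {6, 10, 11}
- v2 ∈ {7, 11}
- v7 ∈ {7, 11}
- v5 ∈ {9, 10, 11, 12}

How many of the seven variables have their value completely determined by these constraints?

The 7 variables draw from only 7 values {6, 7, 8, 9, 10, 11, 12}, so each is used; only v3 can be 6, hence v3 = 6.
The 2 variables v2 and v7 are confined to {7, 11}, which locks those values in; drop them from v1, v5, v6.
v1's domain is down to {8}, so v1 = 8. So v6 can't be 8.
v6 must be 12 (only option left). Strike 12 from v4, v5.
Determined: v1=8, v3=6, v6=12. The other variables each still have more than one consistent value. That makes 3.

3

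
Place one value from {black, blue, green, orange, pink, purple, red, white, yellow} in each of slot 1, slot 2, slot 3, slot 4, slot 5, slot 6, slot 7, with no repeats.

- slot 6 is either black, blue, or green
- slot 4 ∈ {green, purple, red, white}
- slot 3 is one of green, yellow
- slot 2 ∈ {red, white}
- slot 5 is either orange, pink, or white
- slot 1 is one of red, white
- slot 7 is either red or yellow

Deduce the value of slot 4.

slot 1 and slot 2 between them cover only {red, white} — a naked pair. Remove those values from slot 4, slot 5, slot 7.
slot 7 must be yellow (only option left). Remove yellow from slot 3.
That leaves slot 3 = green. Remove green from slot 4, slot 6.
So slot 4 = purple.

purple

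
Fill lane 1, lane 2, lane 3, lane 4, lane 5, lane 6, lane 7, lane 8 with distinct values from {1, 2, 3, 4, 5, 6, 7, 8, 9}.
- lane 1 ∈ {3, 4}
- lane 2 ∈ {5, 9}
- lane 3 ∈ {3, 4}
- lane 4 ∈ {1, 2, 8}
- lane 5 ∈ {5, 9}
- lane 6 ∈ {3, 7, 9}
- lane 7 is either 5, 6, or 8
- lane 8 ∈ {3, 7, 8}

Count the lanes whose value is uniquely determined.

3

lane 1 and lane 3 between them cover only {3, 4} — a naked pair. Remove those values from lane 6, lane 8.
The 2 variables lane 2 and lane 5 are confined to {5, 9}, which locks those values in; drop them from lane 6, lane 7.
lane 6's domain is down to {7}, so lane 6 = 7. Remove 7 from lane 8.
lane 8 must be 8 (only option left). Remove 8 from lane 4, lane 7.
lane 7's domain is down to {6}, so lane 7 = 6.
Determined: lane 6=7, lane 7=6, lane 8=8. The other lanes each still have more than one consistent value. That makes 3.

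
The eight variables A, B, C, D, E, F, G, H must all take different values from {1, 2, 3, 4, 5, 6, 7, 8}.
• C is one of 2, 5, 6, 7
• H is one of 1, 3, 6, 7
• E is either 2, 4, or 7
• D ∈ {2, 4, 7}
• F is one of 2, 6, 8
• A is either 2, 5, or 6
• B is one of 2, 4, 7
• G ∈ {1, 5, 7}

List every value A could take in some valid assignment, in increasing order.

5, 6

The 8 variables together cover exactly {1, 2, 3, 4, 5, 6, 7, 8} — 8 values for 8 variables — and 3 appears only in H's list, so H = 3.
Among the 7 still-open variables, 1 fits only G (and all 7 values in {1, 2, 4, 5, 6, 7, 8} must be used), so G = 1.
The 6 still-open variables draw from only 6 values {2, 4, 5, 6, 7, 8}, so each is used; only F can be 8, hence F = 8.
B, D, E share exactly the 3 values {2, 4, 7}; by pigeonhole those values go to them, so strike 2, 4, 7 from A, C.
No further eliminations apply; A can still be any of 5, 6.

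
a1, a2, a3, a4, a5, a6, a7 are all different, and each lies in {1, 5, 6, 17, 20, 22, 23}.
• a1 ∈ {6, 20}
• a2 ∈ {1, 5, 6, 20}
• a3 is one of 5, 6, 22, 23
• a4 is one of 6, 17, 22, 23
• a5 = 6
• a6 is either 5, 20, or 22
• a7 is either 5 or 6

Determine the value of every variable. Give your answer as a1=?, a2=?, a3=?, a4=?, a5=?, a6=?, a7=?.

a1=20, a2=1, a3=23, a4=17, a5=6, a6=22, a7=5

a5 must be 6 (only option left). Remove 6 from a1, a2, a3, a4, a7.
That leaves a7 = 5. Eliminate 5 elsewhere: a2, a3, a6.
That leaves a1 = 20. So a2, a6 can't be 20.
a2 must be 1 (only option left).
a6's domain is down to {22}, so a6 = 22. Remove 22 from a3, a4.
a3 has just one choice, so a3 = 23. So a4 can't be 23.
a4 must be 17 (only option left).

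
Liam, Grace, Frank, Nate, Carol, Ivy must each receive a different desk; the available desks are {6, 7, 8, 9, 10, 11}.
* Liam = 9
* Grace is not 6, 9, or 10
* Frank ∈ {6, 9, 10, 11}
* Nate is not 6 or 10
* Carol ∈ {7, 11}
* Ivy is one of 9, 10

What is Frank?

6

Liam has just one choice, so Liam = 9. So Frank, Nate, Ivy can't be 9.
Ivy has just one choice, so Ivy = 10. Remove 10 from Frank.
The 4 still-open variables draw from only 4 values {6, 7, 8, 11}, so each is used; only Frank can be 6, hence Frank = 6.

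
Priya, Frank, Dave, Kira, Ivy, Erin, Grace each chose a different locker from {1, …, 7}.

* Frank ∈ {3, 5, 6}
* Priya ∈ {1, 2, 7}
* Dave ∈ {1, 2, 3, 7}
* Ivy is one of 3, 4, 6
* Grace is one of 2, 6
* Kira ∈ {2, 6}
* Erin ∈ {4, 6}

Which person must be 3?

Ivy

The 7 variables together cover exactly {1, 2, 3, 4, 5, 6, 7} — 7 values for 7 variables — and 5 appears only in Frank's list, so Frank = 5.
The 2 variables Kira and Grace are confined to {2, 6}, which locks those values in; drop them from Priya, Dave, Ivy, Erin.
Erin's domain is down to {4}, so Erin = 4. Eliminate 4 elsewhere: Ivy.
So 3 goes to Ivy.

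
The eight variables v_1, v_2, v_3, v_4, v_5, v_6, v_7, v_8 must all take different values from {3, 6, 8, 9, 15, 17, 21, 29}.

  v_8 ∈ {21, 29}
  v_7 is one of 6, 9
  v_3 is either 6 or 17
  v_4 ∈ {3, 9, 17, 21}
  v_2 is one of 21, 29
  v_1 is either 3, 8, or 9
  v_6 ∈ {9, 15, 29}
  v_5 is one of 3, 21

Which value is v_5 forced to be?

Among the 8 variables, 8 fits only v_1 (and all 8 values in {3, 6, 8, 9, 15, 17, 21, 29} must be used), so v_1 = 8.
Among the 7 still-open variables, 15 fits only v_6 (and all 7 values in {3, 6, 9, 15, 17, 21, 29} must be used), so v_6 = 15.
The 2 variables v_2 and v_8 are confined to {21, 29}, which locks those values in; drop them from v_4, v_5.
So v_5 = 3.

3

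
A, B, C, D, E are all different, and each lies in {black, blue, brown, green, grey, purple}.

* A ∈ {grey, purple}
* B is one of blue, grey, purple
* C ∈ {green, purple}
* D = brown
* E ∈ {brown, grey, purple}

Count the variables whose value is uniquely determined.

D must be brown (only option left). Strike brown from E.
The 4 still-open variables together cover exactly {blue, green, grey, purple} — 4 values for 4 variables — and blue appears only in B's list, so B = blue.
The 3 still-open variables draw from only 3 values {green, grey, purple}, so each is used; only C can be green, hence C = green.
Determined: B=blue, C=green, D=brown. The other variables each still have more than one consistent value. That makes 3.

3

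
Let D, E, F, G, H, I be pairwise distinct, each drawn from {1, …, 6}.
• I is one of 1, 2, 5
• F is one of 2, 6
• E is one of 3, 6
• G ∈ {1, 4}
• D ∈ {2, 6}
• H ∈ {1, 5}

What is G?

The 6 variables draw from only 6 values {1, 2, 3, 4, 5, 6}, so each is used; only E can be 3, hence E = 3.
The 5 still-open variables draw from only 5 values {1, 2, 4, 5, 6}, so each is used; only G can be 4, hence G = 4.

4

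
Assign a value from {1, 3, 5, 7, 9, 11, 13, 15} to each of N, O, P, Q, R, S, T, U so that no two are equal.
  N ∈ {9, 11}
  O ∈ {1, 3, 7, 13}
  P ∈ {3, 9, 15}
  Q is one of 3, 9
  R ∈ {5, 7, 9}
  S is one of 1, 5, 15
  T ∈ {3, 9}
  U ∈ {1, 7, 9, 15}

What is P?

The 8 variables draw from only 8 values {1, 3, 5, 7, 9, 11, 13, 15}, so each is used; only N can be 11, hence N = 11.
Among the 7 still-open variables, 13 fits only O (and all 7 values in {1, 3, 5, 7, 9, 13, 15} must be used), so O = 13.
The 2 variables Q and T are confined to {3, 9}, which locks those values in; drop them from P, R, U.
So P = 15.

15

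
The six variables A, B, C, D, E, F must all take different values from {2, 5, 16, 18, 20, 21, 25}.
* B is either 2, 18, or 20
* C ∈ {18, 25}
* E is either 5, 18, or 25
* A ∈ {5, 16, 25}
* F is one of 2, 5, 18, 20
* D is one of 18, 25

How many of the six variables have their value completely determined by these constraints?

The 6 variables together cover exactly {2, 5, 16, 18, 20, 25} — 6 values for 6 variables — and 16 appears only in A's list, so A = 16.
The 2 variables C and D are confined to {18, 25}, which locks those values in; drop them from B, E, F.
E's domain is down to {5}, so E = 5. Eliminate 5 elsewhere: F.
Determined: A=16, E=5. The other variables each still have more than one consistent value. That makes 2.

2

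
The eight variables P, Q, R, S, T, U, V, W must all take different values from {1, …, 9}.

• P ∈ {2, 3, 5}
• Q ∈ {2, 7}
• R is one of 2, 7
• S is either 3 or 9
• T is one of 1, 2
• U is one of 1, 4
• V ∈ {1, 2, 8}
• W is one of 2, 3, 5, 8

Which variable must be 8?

V

The 8 variables draw from only 8 values {1, 2, 3, 4, 5, 7, 8, 9}, so each is used; only U can be 4, hence U = 4.
The 7 still-open variables draw from only 7 values {1, 2, 3, 5, 7, 8, 9}, so each is used; only S can be 9, hence S = 9.
Q and R share exactly the 2 values {2, 7}; by pigeonhole those values go to them, so strike 2, 7 from P, T, V, W.
T's domain is down to {1}, so T = 1. Strike 1 from V.
So 8 goes to V.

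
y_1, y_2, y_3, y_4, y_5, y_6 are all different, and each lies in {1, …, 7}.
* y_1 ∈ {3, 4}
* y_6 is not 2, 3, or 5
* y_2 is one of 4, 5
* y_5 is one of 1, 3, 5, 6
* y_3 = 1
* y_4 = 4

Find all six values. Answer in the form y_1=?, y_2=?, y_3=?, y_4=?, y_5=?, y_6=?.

y_1=3, y_2=5, y_3=1, y_4=4, y_5=6, y_6=7

y_3's domain is down to {1}, so y_3 = 1. Eliminate 1 elsewhere: y_5, y_6.
y_4's domain is down to {4}, so y_4 = 4. Strike 4 from y_1, y_2, y_6.
That leaves y_1 = 3. So y_5 can't be 3.
y_2 has just one choice, so y_2 = 5. Eliminate 5 elsewhere: y_5.
y_5 must be 6 (only option left). Strike 6 from y_6.
y_6's domain is down to {7}, so y_6 = 7.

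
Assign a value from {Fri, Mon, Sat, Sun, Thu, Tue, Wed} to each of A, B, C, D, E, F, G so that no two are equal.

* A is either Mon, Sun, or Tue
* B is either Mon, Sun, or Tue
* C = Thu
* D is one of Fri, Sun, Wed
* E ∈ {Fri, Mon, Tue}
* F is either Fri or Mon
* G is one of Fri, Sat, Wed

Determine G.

Sat

C must be Thu (only option left).
Among the 6 still-open variables, Sat fits only G (and all 6 values in {Fri, Mon, Sat, Sun, Tue, Wed} must be used), so G = Sat.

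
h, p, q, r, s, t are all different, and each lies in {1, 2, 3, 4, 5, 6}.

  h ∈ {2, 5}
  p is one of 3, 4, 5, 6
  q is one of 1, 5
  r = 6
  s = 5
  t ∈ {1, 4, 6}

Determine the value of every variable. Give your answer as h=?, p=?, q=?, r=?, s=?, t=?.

r has just one choice, so r = 6. Strike 6 from p, t.
s's domain is down to {5}, so s = 5. Strike 5 from h, p, q.
h must be 2 (only option left).
q has just one choice, so q = 1. Remove 1 from t.
t has just one choice, so t = 4. Eliminate 4 elsewhere: p.
p must be 3 (only option left).

h=2, p=3, q=1, r=6, s=5, t=4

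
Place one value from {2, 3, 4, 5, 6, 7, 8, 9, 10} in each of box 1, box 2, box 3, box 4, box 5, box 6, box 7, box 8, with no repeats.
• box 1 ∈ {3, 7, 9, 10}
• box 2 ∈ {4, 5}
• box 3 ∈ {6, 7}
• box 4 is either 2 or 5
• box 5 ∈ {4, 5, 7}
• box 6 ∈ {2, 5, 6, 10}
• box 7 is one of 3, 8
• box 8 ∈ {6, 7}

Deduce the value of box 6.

box 3 and box 8 between them cover only {6, 7} — a naked pair. Remove those values from box 1, box 5, box 6.
box 2 and box 5 between them cover only {4, 5} — a naked pair. Remove those values from box 4, box 6.
box 4 must be 2 (only option left). Eliminate 2 elsewhere: box 6.
So box 6 = 10.

10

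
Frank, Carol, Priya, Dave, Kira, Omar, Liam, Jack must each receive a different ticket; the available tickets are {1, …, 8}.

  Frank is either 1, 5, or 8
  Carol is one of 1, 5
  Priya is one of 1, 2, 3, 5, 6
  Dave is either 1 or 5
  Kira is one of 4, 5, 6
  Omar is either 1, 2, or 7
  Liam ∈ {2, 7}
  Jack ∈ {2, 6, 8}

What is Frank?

8

Among the 8 variables, 3 fits only Priya (and all 8 values in {1, 2, 3, 4, 5, 6, 7, 8} must be used), so Priya = 3.
The 7 still-open variables draw from only 7 values {1, 2, 4, 5, 6, 7, 8}, so each is used; only Kira can be 4, hence Kira = 4.
The 6 still-open variables draw from only 6 values {1, 2, 5, 6, 7, 8}, so each is used; only Jack can be 6, hence Jack = 6.
The 5 still-open variables draw from only 5 values {1, 2, 5, 7, 8}, so each is used; only Frank can be 8, hence Frank = 8.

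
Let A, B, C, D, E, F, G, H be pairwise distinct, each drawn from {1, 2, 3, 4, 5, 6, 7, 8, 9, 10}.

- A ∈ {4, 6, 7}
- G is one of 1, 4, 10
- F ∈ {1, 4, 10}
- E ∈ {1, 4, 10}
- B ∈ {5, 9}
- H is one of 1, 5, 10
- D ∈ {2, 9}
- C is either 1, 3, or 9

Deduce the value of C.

3

E, F, G share exactly the 3 values {1, 4, 10}; by pigeonhole those values go to them, so strike 1, 4, 10 from A, C, H.
H has just one choice, so H = 5. Eliminate 5 elsewhere: B.
B must be 9 (only option left). So C, D can't be 9.
So C = 3.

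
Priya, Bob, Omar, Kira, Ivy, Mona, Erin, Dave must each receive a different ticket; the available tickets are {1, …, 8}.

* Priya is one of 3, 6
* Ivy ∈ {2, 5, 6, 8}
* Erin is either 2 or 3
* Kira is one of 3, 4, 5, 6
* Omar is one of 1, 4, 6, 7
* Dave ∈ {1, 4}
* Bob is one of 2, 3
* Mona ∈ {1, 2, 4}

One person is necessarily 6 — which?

Among the 8 variables, 7 fits only Omar (and all 8 values in {1, 2, 3, 4, 5, 6, 7, 8} must be used), so Omar = 7.
Among the 7 still-open variables, 8 fits only Ivy (and all 7 values in {1, 2, 3, 4, 5, 6, 8} must be used), so Ivy = 8.
The 6 still-open variables together cover exactly {1, 2, 3, 4, 5, 6} — 6 values for 6 variables — and 5 appears only in Kira's list, so Kira = 5.
The 5 still-open variables draw from only 5 values {1, 2, 3, 4, 6}, so each is used; only Priya can be 6, hence Priya = 6.

Priya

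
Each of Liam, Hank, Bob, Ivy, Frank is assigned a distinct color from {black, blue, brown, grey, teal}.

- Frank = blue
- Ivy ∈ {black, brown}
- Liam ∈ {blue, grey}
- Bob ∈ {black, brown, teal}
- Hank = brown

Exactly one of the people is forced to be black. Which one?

Ivy

Hank's domain is down to {brown}, so Hank = brown. Eliminate brown elsewhere: Bob, Ivy.
So black goes to Ivy.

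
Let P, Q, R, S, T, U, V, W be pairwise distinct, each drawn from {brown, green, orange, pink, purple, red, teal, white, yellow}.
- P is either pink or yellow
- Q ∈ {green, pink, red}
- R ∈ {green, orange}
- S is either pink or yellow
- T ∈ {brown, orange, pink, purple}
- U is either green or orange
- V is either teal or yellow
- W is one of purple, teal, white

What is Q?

The 2 variables P and S are confined to {pink, yellow}, which locks those values in; drop them from Q, T, V.
V has just one choice, so V = teal. Remove teal from W.
R and U between them cover only {green, orange} — a naked pair. Remove those values from Q, T.
So Q = red.

red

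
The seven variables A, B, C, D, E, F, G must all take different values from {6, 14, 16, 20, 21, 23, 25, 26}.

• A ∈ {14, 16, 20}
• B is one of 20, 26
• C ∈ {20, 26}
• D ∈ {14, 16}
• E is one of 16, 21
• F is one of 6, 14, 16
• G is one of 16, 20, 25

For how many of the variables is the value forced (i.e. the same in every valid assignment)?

3

Among the 7 variables, 6 fits only F (and all 7 values in {6, 14, 16, 20, 21, 25, 26} must be used), so F = 6.
The 6 still-open variables together cover exactly {14, 16, 20, 21, 25, 26} — 6 values for 6 variables — and 21 appears only in E's list, so E = 21.
The 5 still-open variables draw from only 5 values {14, 16, 20, 25, 26}, so each is used; only G can be 25, hence G = 25.
B and C between them cover only {20, 26} — a naked pair. Remove those values from A.
Determined: E=21, F=6, G=25. The other variables each still have more than one consistent value. That makes 3.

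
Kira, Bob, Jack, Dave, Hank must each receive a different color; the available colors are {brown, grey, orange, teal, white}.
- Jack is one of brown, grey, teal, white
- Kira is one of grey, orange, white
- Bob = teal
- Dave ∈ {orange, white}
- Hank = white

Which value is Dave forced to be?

orange

Bob must be teal (only option left). Eliminate teal elsewhere: Jack.
Hank's domain is down to {white}, so Hank = white. So Kira, Jack, Dave can't be white.
So Dave = orange.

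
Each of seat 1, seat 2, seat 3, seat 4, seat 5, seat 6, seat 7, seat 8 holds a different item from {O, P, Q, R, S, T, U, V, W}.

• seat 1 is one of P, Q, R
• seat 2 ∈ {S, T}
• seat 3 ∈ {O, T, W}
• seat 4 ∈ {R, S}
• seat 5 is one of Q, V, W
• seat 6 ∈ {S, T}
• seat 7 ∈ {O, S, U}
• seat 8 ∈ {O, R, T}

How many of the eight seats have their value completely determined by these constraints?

4

seat 2 and seat 6 share exactly the 2 values {S, T}; by pigeonhole those values go to them, so strike S, T from seat 3, seat 4, seat 7, seat 8.
That leaves seat 4 = R. So seat 1, seat 8 can't be R.
seat 8 must be O (only option left). Strike O from seat 3, seat 7.
That leaves seat 3 = W. Strike W from seat 5.
seat 7's domain is down to {U}, so seat 7 = U.
Determined: seat 3=W, seat 4=R, seat 7=U, seat 8=O. The other seats each still have more than one consistent value. That makes 4.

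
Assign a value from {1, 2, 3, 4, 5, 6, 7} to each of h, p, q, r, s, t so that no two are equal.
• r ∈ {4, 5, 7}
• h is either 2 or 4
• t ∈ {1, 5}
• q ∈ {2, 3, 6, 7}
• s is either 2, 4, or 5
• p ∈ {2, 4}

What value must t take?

1

h and p share exactly the 2 values {2, 4}; by pigeonhole those values go to them, so strike 2, 4 from q, r, s.
That leaves s = 5. Strike 5 from r, t.
So t = 1.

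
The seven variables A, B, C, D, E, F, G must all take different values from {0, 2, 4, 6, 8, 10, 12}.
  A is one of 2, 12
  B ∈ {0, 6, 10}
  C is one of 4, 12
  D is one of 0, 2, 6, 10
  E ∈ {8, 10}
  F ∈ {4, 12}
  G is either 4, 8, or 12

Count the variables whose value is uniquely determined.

3

The 2 variables C and F are confined to {4, 12}, which locks those values in; drop them from A, G.
A has just one choice, so A = 2. Eliminate 2 elsewhere: D.
G's domain is down to {8}, so G = 8. So E can't be 8.
E must be 10 (only option left). Eliminate 10 elsewhere: B, D.
Determined: A=2, E=10, G=8. The other variables each still have more than one consistent value. That makes 3.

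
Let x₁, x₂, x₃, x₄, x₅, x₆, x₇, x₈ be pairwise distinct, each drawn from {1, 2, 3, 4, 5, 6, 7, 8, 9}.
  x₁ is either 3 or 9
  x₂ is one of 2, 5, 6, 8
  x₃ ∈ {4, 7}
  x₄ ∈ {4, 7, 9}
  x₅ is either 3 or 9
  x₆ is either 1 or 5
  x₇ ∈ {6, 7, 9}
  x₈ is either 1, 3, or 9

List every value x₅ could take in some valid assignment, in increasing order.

The 2 variables x₁ and x₅ are confined to {3, 9}, which locks those values in; drop them from x₄, x₇, x₈.
x₈'s domain is down to {1}, so x₈ = 1. Strike 1 from x₆.
That leaves x₆ = 5. So x₂ can't be 5.
The 2 variables x₃ and x₄ are confined to {4, 7}, which locks those values in; drop them from x₇.
x₇ must be 6 (only option left). So x₂ can't be 6.
No further eliminations apply; x₅ can still be any of 3, 9.

3, 9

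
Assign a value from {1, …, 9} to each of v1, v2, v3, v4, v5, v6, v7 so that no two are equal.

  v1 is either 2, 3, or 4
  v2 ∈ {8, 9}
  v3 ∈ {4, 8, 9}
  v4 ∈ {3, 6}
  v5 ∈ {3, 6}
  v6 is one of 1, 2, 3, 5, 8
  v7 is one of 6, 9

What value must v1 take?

2

v4 and v5 between them cover only {3, 6} — a naked pair. Remove those values from v1, v6, v7.
That leaves v7 = 9. Eliminate 9 elsewhere: v2, v3.
v2 must be 8 (only option left). So v3, v6 can't be 8.
That leaves v3 = 4. Eliminate 4 elsewhere: v1.
So v1 = 2.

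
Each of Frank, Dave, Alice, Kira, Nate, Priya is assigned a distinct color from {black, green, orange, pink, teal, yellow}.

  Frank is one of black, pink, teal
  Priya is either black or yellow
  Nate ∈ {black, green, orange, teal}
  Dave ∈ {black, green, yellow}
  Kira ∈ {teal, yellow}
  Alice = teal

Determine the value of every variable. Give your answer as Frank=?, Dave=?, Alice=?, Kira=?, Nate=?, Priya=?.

Alice has just one choice, so Alice = teal. Eliminate teal elsewhere: Frank, Kira, Nate.
Kira has just one choice, so Kira = yellow. So Dave, Priya can't be yellow.
That leaves Priya = black. Remove black from Frank, Dave, Nate.
That leaves Frank = pink.
Dave's domain is down to {green}, so Dave = green. Eliminate green elsewhere: Nate.
Nate has just one choice, so Nate = orange.

Frank=pink, Dave=green, Alice=teal, Kira=yellow, Nate=orange, Priya=black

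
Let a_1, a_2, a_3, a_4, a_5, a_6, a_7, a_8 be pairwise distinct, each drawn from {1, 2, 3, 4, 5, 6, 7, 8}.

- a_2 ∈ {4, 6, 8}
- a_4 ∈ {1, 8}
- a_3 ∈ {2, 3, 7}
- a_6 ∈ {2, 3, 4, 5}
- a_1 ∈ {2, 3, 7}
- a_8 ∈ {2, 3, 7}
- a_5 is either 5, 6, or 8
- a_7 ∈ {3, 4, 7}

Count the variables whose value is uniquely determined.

The 8 variables together cover exactly {1, 2, 3, 4, 5, 6, 7, 8} — 8 values for 8 variables — and 1 appears only in a_4's list, so a_4 = 1.
a_1, a_3, a_8 between them cover only {2, 3, 7} — a naked triple. Remove those values from a_6, a_7.
a_7 must be 4 (only option left). So a_2, a_6 can't be 4.
a_6 must be 5 (only option left). So a_5 can't be 5.
Determined: a_4=1, a_6=5, a_7=4. The other variables each still have more than one consistent value. That makes 3.

3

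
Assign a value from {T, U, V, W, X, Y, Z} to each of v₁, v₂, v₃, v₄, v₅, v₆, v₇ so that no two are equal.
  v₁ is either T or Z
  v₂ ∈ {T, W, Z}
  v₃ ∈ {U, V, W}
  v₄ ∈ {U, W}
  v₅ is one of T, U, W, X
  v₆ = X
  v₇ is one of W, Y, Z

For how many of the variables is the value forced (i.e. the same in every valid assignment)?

3

v₆'s domain is down to {X}, so v₆ = X. Strike X from v₅.
Among the 6 still-open variables, V fits only v₃ (and all 6 values in {T, U, V, W, Y, Z} must be used), so v₃ = V.
The 5 still-open variables together cover exactly {T, U, W, Y, Z} — 5 values for 5 variables — and Y appears only in v₇'s list, so v₇ = Y.
Determined: v₃=V, v₆=X, v₇=Y. The other variables each still have more than one consistent value. That makes 3.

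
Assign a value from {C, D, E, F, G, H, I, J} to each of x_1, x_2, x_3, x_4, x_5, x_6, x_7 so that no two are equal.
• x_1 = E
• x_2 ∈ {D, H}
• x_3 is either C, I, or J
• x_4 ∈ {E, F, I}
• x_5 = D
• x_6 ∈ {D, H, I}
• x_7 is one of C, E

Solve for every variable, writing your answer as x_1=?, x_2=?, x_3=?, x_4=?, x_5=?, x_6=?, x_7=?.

x_1=E, x_2=H, x_3=J, x_4=F, x_5=D, x_6=I, x_7=C

x_1 has just one choice, so x_1 = E. Strike E from x_4, x_7.
x_5's domain is down to {D}, so x_5 = D. Strike D from x_2, x_6.
x_7 has just one choice, so x_7 = C. So x_3 can't be C.
x_2's domain is down to {H}, so x_2 = H. Eliminate H elsewhere: x_6.
That leaves x_6 = I. Remove I from x_3, x_4.
That leaves x_3 = J.
x_4 has just one choice, so x_4 = F.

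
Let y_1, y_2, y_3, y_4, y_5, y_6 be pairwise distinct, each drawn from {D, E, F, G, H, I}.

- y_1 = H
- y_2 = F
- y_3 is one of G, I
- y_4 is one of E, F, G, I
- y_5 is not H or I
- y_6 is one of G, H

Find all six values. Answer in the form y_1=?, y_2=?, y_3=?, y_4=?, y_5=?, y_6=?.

y_1's domain is down to {H}, so y_1 = H. Remove H from y_6.
y_2 must be F (only option left). Strike F from y_4, y_5.
That leaves y_6 = G. Eliminate G elsewhere: y_3, y_4, y_5.
y_3's domain is down to {I}, so y_3 = I. Remove I from y_4.
y_4's domain is down to {E}, so y_4 = E. Strike E from y_5.
That leaves y_5 = D.

y_1=H, y_2=F, y_3=I, y_4=E, y_5=D, y_6=G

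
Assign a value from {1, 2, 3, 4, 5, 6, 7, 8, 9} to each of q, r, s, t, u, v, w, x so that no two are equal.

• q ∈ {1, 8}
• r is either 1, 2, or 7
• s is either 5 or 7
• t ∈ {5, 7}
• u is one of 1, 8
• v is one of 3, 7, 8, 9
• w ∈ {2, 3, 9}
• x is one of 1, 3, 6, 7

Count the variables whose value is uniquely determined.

The 8 variables together cover exactly {1, 2, 3, 5, 6, 7, 8, 9} — 8 values for 8 variables — and 6 appears only in x's list, so x = 6.
q and u share exactly the 2 values {1, 8}; by pigeonhole those values go to them, so strike 1, 8 from r, v.
The 2 variables s and t are confined to {5, 7}, which locks those values in; drop them from r, v.
r has just one choice, so r = 2. Eliminate 2 elsewhere: w.
Determined: r=2, x=6. The other variables each still have more than one consistent value. That makes 2.

2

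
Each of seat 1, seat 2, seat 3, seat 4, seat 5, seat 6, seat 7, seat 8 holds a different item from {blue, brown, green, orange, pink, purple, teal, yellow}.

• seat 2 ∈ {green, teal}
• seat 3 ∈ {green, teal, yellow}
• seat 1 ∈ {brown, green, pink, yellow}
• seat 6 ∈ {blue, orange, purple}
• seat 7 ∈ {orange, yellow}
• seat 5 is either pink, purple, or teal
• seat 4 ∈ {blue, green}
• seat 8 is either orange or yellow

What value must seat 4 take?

The 8 variables together cover exactly {blue, brown, green, orange, pink, purple, teal, yellow} — 8 values for 8 variables — and brown appears only in seat 1's list, so seat 1 = brown.
The 7 still-open variables together cover exactly {blue, green, orange, pink, purple, teal, yellow} — 7 values for 7 variables — and pink appears only in seat 5's list, so seat 5 = pink.
The 6 still-open variables together cover exactly {blue, green, orange, purple, teal, yellow} — 6 values for 6 variables — and purple appears only in seat 6's list, so seat 6 = purple.
The 5 still-open variables together cover exactly {blue, green, orange, teal, yellow} — 5 values for 5 variables — and blue appears only in seat 4's list, so seat 4 = blue.

blue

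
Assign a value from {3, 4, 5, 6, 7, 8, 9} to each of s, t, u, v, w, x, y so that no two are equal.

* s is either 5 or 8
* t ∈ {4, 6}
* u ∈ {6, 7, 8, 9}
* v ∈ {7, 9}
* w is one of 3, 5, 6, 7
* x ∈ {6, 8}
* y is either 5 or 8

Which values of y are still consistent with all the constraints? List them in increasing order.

Among the 7 variables, 3 fits only w (and all 7 values in {3, 4, 5, 6, 7, 8, 9} must be used), so w = 3.
The 6 still-open variables draw from only 6 values {4, 5, 6, 7, 8, 9}, so each is used; only t can be 4, hence t = 4.
s and y share exactly the 2 values {5, 8}; by pigeonhole those values go to them, so strike 5, 8 from u, x.
That leaves x = 6. Remove 6 from u.
No further eliminations apply; y can still be any of 5, 8.

5, 8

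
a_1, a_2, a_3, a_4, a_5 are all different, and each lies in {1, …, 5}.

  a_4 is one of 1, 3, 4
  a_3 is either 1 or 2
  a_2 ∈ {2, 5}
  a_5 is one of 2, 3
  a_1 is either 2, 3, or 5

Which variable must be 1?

The 5 variables draw from only 5 values {1, 2, 3, 4, 5}, so each is used; only a_4 can be 4, hence a_4 = 4.
The 4 still-open variables draw from only 4 values {1, 2, 3, 5}, so each is used; only a_3 can be 1, hence a_3 = 1.

a_3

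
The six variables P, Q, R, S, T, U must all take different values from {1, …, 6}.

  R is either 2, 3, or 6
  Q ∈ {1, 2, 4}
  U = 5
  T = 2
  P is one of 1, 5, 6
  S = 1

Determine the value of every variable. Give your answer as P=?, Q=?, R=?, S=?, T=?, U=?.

S must be 1 (only option left). Strike 1 from P, Q.
T's domain is down to {2}, so T = 2. Eliminate 2 elsewhere: Q, R.
U's domain is down to {5}, so U = 5. Remove 5 from P.
P's domain is down to {6}, so P = 6. So R can't be 6.
Q has just one choice, so Q = 4.
R has just one choice, so R = 3.

P=6, Q=4, R=3, S=1, T=2, U=5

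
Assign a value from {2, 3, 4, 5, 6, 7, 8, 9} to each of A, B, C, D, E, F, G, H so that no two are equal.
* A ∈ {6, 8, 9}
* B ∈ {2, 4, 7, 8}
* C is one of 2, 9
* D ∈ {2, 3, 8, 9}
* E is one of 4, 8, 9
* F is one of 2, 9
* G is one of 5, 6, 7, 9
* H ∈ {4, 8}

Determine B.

7

The 8 variables draw from only 8 values {2, 3, 4, 5, 6, 7, 8, 9}, so each is used; only D can be 3, hence D = 3.
The 7 still-open variables draw from only 7 values {2, 4, 5, 6, 7, 8, 9}, so each is used; only G can be 5, hence G = 5.
Among the 6 still-open variables, 6 fits only A (and all 6 values in {2, 4, 6, 7, 8, 9} must be used), so A = 6.
The 5 still-open variables together cover exactly {2, 4, 7, 8, 9} — 5 values for 5 variables — and 7 appears only in B's list, so B = 7.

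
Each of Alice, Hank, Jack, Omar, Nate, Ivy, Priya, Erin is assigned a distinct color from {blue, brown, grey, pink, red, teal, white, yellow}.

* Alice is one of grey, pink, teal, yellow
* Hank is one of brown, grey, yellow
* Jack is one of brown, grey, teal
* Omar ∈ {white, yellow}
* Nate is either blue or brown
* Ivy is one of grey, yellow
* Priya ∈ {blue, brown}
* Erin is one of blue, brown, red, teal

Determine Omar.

Among the 8 variables, pink fits only Alice (and all 8 values in {blue, brown, grey, pink, red, teal, white, yellow} must be used), so Alice = pink.
Among the 7 still-open variables, red fits only Erin (and all 7 values in {blue, brown, grey, red, teal, white, yellow} must be used), so Erin = red.
The 6 still-open variables draw from only 6 values {blue, brown, grey, teal, white, yellow}, so each is used; only Jack can be teal, hence Jack = teal.
The 5 still-open variables together cover exactly {blue, brown, grey, white, yellow} — 5 values for 5 variables — and white appears only in Omar's list, so Omar = white.

white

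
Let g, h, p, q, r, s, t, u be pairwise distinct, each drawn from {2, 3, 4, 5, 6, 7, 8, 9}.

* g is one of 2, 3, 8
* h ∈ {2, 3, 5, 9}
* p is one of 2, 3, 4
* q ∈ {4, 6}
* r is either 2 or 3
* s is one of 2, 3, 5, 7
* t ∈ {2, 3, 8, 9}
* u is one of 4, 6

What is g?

The 8 variables together cover exactly {2, 3, 4, 5, 6, 7, 8, 9} — 8 values for 8 variables — and 7 appears only in s's list, so s = 7.
The 7 still-open variables together cover exactly {2, 3, 4, 5, 6, 8, 9} — 7 values for 7 variables — and 5 appears only in h's list, so h = 5.
The 6 still-open variables together cover exactly {2, 3, 4, 6, 8, 9} — 6 values for 6 variables — and 9 appears only in t's list, so t = 9.
The 5 still-open variables together cover exactly {2, 3, 4, 6, 8} — 5 values for 5 variables — and 8 appears only in g's list, so g = 8.

8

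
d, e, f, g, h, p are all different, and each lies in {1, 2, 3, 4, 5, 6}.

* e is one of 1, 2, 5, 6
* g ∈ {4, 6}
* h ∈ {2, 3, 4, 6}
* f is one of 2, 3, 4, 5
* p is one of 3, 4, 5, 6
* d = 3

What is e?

d has just one choice, so d = 3. Eliminate 3 elsewhere: f, h, p.
Among the 5 still-open variables, 1 fits only e (and all 5 values in {1, 2, 4, 5, 6} must be used), so e = 1.

1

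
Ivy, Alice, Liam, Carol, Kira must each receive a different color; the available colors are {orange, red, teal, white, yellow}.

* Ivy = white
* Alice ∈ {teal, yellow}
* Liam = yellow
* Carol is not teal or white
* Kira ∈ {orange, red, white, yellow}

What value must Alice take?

Ivy's domain is down to {white}, so Ivy = white. So Kira can't be white.
Liam must be yellow (only option left). Remove yellow from Alice, Carol, Kira.
So Alice = teal.

teal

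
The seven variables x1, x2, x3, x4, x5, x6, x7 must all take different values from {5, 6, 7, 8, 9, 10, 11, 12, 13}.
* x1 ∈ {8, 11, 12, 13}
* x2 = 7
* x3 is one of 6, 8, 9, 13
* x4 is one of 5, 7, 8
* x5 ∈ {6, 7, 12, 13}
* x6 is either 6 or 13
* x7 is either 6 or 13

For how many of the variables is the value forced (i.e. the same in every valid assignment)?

x2 has just one choice, so x2 = 7. Remove 7 from x4, x5.
x6 and x7 between them cover only {6, 13} — a naked pair. Remove those values from x1, x3, x5.
x5 has just one choice, so x5 = 12. So x1 can't be 12.
Determined: x2=7, x5=12. The other variables each still have more than one consistent value. That makes 2.

2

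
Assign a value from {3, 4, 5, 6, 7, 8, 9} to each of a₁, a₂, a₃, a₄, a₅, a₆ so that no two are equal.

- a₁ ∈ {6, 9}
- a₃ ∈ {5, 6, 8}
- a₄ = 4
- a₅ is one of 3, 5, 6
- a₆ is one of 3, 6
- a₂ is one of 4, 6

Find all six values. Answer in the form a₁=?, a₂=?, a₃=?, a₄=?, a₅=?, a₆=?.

a₄'s domain is down to {4}, so a₄ = 4. Strike 4 from a₂.
a₂ must be 6 (only option left). Remove 6 from a₁, a₃, a₅, a₆.
That leaves a₆ = 3. Remove 3 from a₅.
a₁ must be 9 (only option left).
That leaves a₅ = 5. Eliminate 5 elsewhere: a₃.
a₃ must be 8 (only option left).

a₁=9, a₂=6, a₃=8, a₄=4, a₅=5, a₆=3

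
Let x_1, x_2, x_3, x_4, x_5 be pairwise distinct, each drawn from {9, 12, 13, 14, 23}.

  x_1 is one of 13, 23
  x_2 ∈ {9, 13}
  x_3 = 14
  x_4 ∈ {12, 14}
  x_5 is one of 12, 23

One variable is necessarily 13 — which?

x_3 has just one choice, so x_3 = 14. Eliminate 14 elsewhere: x_4.
That leaves x_4 = 12. Eliminate 12 elsewhere: x_5.
x_5 has just one choice, so x_5 = 23. So x_1 can't be 23.
So 13 goes to x_1.

x_1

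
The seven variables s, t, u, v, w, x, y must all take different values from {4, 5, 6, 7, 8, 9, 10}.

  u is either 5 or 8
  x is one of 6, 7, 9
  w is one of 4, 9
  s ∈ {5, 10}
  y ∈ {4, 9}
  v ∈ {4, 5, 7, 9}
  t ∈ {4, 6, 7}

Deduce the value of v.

The 7 variables together cover exactly {4, 5, 6, 7, 8, 9, 10} — 7 values for 7 variables — and 8 appears only in u's list, so u = 8.
The 6 still-open variables draw from only 6 values {4, 5, 6, 7, 9, 10}, so each is used; only s can be 10, hence s = 10.
The 5 still-open variables together cover exactly {4, 5, 6, 7, 9} — 5 values for 5 variables — and 5 appears only in v's list, so v = 5.

5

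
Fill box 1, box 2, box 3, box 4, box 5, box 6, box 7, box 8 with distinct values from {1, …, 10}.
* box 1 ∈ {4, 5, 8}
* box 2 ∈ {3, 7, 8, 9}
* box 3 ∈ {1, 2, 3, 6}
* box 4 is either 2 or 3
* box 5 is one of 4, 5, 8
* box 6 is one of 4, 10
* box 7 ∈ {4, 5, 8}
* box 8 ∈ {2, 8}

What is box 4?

3

box 1, box 5, box 7 between them cover only {4, 5, 8} — a naked triple. Remove those values from box 2, box 6, box 8.
box 6 must be 10 (only option left).
That leaves box 8 = 2. So box 3, box 4 can't be 2.
So box 4 = 3.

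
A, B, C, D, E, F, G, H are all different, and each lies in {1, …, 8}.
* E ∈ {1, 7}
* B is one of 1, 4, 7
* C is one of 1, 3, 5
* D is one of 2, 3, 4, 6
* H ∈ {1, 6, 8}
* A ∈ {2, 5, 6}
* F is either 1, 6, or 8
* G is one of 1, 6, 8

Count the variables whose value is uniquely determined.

2

F, G, H share exactly the 3 values {1, 6, 8}; by pigeonhole those values go to them, so strike 1, 6, 8 from A, B, C, D, E.
E has just one choice, so E = 7. So B can't be 7.
B has just one choice, so B = 4. Eliminate 4 elsewhere: D.
Determined: B=4, E=7. The other variables each still have more than one consistent value. That makes 2.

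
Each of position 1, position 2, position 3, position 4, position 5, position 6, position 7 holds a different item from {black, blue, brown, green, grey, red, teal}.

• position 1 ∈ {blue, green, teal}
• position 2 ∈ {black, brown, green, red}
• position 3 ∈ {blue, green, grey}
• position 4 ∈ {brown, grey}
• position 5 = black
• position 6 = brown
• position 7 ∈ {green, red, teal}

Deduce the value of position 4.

grey

position 5 must be black (only option left). Strike black from position 2.
position 6's domain is down to {brown}, so position 6 = brown. Eliminate brown elsewhere: position 2, position 4.
So position 4 = grey.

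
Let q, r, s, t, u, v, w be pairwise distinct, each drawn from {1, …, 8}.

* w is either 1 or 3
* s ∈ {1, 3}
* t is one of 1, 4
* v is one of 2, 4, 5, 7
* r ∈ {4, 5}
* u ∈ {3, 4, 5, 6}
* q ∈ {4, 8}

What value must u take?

6

s and w share exactly the 2 values {1, 3}; by pigeonhole those values go to them, so strike 1, 3 from t, u.
t's domain is down to {4}, so t = 4. Remove 4 from q, r, u, v.
q's domain is down to {8}, so q = 8.
r must be 5 (only option left). Remove 5 from u, v.
So u = 6.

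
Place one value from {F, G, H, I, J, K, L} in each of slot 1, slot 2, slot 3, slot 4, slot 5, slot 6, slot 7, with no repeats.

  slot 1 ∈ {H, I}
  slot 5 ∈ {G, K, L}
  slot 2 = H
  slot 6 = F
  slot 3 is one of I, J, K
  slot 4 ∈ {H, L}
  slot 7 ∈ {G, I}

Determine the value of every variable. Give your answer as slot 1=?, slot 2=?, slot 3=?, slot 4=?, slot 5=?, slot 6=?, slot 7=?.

slot 2 must be H (only option left). Remove H from slot 1, slot 4.
That leaves slot 4 = L. Eliminate L elsewhere: slot 5.
slot 6 must be F (only option left).
That leaves slot 1 = I. Strike I from slot 3, slot 7.
slot 7's domain is down to {G}, so slot 7 = G. So slot 5 can't be G.
slot 5 has just one choice, so slot 5 = K. Eliminate K elsewhere: slot 3.
slot 3 must be J (only option left).

slot 1=I, slot 2=H, slot 3=J, slot 4=L, slot 5=K, slot 6=F, slot 7=G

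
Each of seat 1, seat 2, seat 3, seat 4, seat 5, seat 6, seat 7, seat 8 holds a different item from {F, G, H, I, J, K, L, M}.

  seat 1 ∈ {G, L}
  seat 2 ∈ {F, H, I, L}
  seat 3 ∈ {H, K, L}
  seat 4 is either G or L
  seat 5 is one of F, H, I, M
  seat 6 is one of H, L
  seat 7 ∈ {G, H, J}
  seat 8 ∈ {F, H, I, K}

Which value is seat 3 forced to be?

K

The 8 variables draw from only 8 values {F, G, H, I, J, K, L, M}, so each is used; only seat 7 can be J, hence seat 7 = J.
The 7 still-open variables together cover exactly {F, G, H, I, K, L, M} — 7 values for 7 variables — and M appears only in seat 5's list, so seat 5 = M.
The 2 variables seat 1 and seat 4 are confined to {G, L}, which locks those values in; drop them from seat 2, seat 3, seat 6.
That leaves seat 6 = H. Strike H from seat 2, seat 3, seat 8.
So seat 3 = K.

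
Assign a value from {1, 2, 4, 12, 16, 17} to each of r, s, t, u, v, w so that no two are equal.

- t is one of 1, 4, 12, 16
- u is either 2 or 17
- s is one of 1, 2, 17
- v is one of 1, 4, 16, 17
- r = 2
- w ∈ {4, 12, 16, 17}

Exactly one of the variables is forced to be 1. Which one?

r's domain is down to {2}, so r = 2. Strike 2 from s, u.
That leaves u = 17. Eliminate 17 elsewhere: s, v, w.
So 1 goes to s.

s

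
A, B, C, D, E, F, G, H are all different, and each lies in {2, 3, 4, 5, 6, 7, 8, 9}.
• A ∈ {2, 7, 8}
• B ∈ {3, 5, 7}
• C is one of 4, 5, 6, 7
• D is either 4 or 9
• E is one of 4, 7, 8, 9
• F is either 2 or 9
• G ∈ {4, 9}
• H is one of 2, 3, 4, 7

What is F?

Among the 8 variables, 6 fits only C (and all 8 values in {2, 3, 4, 5, 6, 7, 8, 9} must be used), so C = 6.
The 7 still-open variables draw from only 7 values {2, 3, 4, 5, 7, 8, 9}, so each is used; only B can be 5, hence B = 5.
The 6 still-open variables draw from only 6 values {2, 3, 4, 7, 8, 9}, so each is used; only H can be 3, hence H = 3.
D and G between them cover only {4, 9} — a naked pair. Remove those values from E, F.
So F = 2.

2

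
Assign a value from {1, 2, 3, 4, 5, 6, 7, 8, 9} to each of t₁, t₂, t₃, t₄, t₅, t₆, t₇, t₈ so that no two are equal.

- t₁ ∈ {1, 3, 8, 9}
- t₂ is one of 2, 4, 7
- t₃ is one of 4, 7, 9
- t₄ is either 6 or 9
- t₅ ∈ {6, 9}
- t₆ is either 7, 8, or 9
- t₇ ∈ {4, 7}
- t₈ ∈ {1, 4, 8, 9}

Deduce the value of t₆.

The 8 variables together cover exactly {1, 2, 3, 4, 6, 7, 8, 9} — 8 values for 8 variables — and 2 appears only in t₂'s list, so t₂ = 2.
Among the 7 still-open variables, 3 fits only t₁ (and all 7 values in {1, 3, 4, 6, 7, 8, 9} must be used), so t₁ = 3.
The 6 still-open variables draw from only 6 values {1, 4, 6, 7, 8, 9}, so each is used; only t₈ can be 1, hence t₈ = 1.
The 5 still-open variables together cover exactly {4, 6, 7, 8, 9} — 5 values for 5 variables — and 8 appears only in t₆'s list, so t₆ = 8.

8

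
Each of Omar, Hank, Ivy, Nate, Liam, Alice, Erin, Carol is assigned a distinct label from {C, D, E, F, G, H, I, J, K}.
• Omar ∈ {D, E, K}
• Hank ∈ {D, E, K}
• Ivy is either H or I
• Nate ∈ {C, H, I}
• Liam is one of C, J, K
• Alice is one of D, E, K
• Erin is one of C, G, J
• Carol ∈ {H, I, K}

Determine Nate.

The 8 variables together cover exactly {C, D, E, G, H, I, J, K} — 8 values for 8 variables — and G appears only in Erin's list, so Erin = G.
Among the 7 still-open variables, J fits only Liam (and all 7 values in {C, D, E, H, I, J, K} must be used), so Liam = J.
Among the 6 still-open variables, C fits only Nate (and all 6 values in {C, D, E, H, I, K} must be used), so Nate = C.

C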